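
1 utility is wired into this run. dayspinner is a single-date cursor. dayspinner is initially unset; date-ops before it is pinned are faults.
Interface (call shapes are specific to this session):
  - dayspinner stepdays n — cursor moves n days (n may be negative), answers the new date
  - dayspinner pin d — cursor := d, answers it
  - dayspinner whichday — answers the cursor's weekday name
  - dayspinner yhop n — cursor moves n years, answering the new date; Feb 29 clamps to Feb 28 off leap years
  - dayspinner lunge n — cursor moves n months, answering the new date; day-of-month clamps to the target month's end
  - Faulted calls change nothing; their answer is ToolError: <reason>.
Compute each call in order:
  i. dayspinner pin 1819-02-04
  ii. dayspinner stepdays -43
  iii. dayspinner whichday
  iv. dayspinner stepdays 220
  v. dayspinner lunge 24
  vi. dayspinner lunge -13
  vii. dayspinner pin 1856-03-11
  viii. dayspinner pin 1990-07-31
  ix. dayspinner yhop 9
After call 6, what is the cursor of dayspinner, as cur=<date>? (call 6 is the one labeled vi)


Answer: cur=1820-06-30

Derivation:
-> dayspinner pin(d=1819-02-04)
<- 1819-02-04
-> dayspinner stepdays(n=-43)
<- 1818-12-23
-> dayspinner whichday()
<- Wednesday
-> dayspinner stepdays(n=220)
<- 1819-07-31
-> dayspinner lunge(n=24)
<- 1821-07-31
-> dayspinner lunge(n=-13)
<- 1820-06-30
-> dayspinner pin(d=1856-03-11)
<- 1856-03-11
-> dayspinner pin(d=1990-07-31)
<- 1990-07-31
-> dayspinner yhop(n=9)
<- 1999-07-31


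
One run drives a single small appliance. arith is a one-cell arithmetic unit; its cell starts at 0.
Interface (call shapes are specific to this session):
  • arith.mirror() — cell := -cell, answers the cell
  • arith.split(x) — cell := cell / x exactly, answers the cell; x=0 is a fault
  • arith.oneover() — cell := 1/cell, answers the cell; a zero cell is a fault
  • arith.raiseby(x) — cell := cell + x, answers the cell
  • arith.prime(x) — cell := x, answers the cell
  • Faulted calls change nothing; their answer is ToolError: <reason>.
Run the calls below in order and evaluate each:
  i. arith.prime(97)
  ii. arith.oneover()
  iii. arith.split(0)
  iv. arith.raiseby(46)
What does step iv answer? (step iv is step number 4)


·→ arith.prime(x: 97)
·← 97
·→ arith.oneover()
·← 1/97
·→ arith.split(x: 0)
·← ToolError: division by zero
·→ arith.raiseby(x: 46)
·← 4463/97

Answer: 4463/97


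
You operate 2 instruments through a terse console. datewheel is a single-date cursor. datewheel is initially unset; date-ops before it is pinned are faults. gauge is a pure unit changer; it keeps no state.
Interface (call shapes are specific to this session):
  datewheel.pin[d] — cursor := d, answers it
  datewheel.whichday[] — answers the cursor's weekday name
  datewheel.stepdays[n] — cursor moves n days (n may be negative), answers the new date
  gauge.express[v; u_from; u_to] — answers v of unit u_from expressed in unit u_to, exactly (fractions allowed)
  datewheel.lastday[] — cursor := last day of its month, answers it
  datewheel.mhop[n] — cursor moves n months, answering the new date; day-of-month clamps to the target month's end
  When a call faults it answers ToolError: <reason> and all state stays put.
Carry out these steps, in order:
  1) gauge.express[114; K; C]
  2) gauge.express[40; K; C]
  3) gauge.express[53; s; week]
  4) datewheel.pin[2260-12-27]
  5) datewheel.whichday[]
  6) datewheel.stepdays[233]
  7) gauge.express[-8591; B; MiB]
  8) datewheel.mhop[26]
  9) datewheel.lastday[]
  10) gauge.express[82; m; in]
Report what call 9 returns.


% express v: 114 u_from: K u_to: C
= -3183/20
% express v: 40 u_from: K u_to: C
= -4663/20
% express v: 53 u_from: s u_to: week
= 53/604800
% pin d: 2260-12-27
= 2260-12-27
% whichday
= Thursday
% stepdays n: 233
= 2261-08-17
% express v: -8591 u_from: B u_to: MiB
= -8591/1048576
% mhop n: 26
= 2263-10-17
% lastday
= 2263-10-31
% express v: 82 u_from: m u_to: in
= 410000/127

Answer: 2263-10-31


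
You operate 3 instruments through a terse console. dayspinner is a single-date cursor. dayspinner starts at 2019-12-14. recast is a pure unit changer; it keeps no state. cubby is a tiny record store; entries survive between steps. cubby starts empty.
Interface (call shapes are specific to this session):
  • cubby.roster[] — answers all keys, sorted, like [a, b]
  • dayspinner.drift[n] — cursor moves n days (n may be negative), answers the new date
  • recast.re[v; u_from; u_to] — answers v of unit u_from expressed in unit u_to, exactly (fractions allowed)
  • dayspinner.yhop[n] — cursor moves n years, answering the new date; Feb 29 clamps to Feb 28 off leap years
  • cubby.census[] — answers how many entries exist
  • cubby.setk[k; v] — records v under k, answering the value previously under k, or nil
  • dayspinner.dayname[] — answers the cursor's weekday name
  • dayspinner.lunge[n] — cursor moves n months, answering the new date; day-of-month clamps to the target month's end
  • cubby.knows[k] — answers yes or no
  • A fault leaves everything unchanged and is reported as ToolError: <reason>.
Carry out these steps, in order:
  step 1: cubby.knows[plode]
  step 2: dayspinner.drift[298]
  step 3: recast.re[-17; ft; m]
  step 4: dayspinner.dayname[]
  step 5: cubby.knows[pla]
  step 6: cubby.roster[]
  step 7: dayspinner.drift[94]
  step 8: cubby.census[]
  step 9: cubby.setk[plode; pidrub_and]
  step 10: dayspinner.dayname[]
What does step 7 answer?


Answer: 2021-01-09

Derivation:
Using cubby.knows using k='plode', and get no.
Invoking dayspinner.drift using n='298', and get 2020-10-07.
I call recast.re using v='-17', u_from='ft', u_to='m', → -6477/1250.
I run dayspinner.dayname(), and see Wednesday.
Then cubby.knows using k='pla': no.
I run cubby.roster: [].
Then dayspinner.drift using n='94', and observe 2021-01-09.
Now I run cubby.census, giving 0.
Next I call cubby.setk using k='plode', v='pidrub_and', — result: nil.
Calling dayspinner.dayname, → Saturday.


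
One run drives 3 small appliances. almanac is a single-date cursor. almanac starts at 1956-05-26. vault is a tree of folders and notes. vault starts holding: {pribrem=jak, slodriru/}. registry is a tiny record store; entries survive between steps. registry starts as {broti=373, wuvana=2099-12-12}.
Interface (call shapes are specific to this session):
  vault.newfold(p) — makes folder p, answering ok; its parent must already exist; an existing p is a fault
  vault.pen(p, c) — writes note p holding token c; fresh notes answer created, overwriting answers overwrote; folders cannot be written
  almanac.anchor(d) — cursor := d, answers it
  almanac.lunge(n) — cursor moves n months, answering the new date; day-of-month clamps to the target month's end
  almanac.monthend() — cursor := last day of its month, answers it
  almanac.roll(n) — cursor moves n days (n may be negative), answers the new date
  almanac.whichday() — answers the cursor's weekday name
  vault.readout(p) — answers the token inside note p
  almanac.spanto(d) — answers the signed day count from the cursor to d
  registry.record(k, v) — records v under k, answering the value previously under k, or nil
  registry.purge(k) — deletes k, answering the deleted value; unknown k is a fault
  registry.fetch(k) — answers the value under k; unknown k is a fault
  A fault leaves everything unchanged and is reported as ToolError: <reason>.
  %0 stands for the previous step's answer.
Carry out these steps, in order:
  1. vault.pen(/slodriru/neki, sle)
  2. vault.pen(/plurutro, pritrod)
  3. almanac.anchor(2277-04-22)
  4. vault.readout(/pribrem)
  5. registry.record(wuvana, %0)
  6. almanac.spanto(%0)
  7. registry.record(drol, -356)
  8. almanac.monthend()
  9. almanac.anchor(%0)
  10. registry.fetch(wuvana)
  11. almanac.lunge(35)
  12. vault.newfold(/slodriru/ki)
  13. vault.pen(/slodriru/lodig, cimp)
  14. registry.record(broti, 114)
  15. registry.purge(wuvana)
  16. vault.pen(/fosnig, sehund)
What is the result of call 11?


>> vault.pen(p=/slodriru/neki, c=sle)
<< created
>> vault.pen(p=/plurutro, c=pritrod)
<< created
>> almanac.anchor(d=2277-04-22)
<< 2277-04-22
>> vault.readout(p=/pribrem)
<< jak
>> registry.record(k=wuvana, v=%0)
<< 2099-12-12
>> almanac.spanto(d=%0)
<< -64779
>> registry.record(k=drol, v=-356)
<< nil
>> almanac.monthend()
<< 2277-04-30
>> almanac.anchor(d=%0)
<< 2277-04-30
>> registry.fetch(k=wuvana)
<< jak
>> almanac.lunge(n=35)
<< 2280-03-30
>> vault.newfold(p=/slodriru/ki)
<< ok
>> vault.pen(p=/slodriru/lodig, c=cimp)
<< created
>> registry.record(k=broti, v=114)
<< 373
>> registry.purge(k=wuvana)
<< jak
>> vault.pen(p=/fosnig, c=sehund)
<< created

Answer: 2280-03-30


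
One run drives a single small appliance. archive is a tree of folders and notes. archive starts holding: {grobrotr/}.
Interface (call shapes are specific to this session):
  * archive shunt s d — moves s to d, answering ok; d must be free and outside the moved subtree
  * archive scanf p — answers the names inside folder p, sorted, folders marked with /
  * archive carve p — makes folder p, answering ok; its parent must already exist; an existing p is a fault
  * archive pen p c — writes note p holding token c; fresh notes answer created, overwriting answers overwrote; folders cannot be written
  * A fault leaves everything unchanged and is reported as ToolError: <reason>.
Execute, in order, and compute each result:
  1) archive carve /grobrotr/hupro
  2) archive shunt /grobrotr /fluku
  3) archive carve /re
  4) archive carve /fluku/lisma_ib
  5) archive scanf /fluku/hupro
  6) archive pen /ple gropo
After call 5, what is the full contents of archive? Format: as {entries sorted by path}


Answer: {fluku/, fluku/hupro/, fluku/lisma_ib/, re/}

Derivation:
==> archive carve(p='/grobrotr/hupro')
<== ok
==> archive shunt(s='/grobrotr', d='/fluku')
<== ok
==> archive carve(p='/re')
<== ok
==> archive carve(p='/fluku/lisma_ib')
<== ok
==> archive scanf(p='/fluku/hupro')
<== []
==> archive pen(p='/ple', c='gropo')
<== created


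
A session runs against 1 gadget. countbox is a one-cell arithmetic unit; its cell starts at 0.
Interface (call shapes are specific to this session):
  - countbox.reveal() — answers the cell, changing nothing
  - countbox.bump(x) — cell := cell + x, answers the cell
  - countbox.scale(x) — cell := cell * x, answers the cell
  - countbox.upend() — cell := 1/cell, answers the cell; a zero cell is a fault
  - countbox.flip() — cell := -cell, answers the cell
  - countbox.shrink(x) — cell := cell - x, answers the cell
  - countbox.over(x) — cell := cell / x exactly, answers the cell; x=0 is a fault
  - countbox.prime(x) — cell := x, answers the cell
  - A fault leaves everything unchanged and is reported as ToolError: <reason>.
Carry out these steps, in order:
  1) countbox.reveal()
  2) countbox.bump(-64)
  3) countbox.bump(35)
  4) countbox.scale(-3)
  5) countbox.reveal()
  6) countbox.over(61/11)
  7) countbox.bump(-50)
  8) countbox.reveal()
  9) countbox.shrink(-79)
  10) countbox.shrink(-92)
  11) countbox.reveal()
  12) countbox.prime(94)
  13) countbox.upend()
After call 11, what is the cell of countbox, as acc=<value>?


Answer: acc=8338/61

Derivation:
I call countbox.reveal, giving 0.
I try countbox.bump using x: -64, yielding -64.
I call countbox.bump using x: 35, and get -29.
Using countbox.scale using x: -3, — result: 87.
I run countbox.reveal, yielding 87.
I use countbox.over using x: 61/11, giving 957/61.
Using countbox.bump using x: -50, → -2093/61.
Using countbox.reveal, and observe -2093/61.
I run countbox.shrink using x: -79: 2726/61.
I use countbox.shrink using x: -92, and see 8338/61.
I call countbox.reveal(), — result: 8338/61.
Next I call countbox.prime using x: 94, and get 94.
I invoke countbox.upend(), which returns 1/94.


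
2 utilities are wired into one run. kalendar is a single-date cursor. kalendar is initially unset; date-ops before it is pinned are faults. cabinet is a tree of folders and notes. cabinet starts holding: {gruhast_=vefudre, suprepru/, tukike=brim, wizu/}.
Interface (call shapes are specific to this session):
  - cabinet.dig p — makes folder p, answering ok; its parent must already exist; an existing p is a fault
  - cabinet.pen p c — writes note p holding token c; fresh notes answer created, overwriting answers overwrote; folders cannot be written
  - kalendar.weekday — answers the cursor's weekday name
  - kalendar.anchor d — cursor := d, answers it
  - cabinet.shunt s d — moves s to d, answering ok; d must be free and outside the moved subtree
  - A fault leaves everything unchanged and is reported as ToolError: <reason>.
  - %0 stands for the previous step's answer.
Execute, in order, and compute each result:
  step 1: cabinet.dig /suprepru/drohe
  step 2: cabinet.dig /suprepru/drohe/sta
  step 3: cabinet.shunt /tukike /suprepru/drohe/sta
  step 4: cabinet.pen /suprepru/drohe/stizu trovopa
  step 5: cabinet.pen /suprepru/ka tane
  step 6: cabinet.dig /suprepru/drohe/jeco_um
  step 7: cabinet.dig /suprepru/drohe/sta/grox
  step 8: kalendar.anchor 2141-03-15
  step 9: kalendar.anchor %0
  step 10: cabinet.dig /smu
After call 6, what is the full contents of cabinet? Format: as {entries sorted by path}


·→ cabinet.dig(p='/suprepru/drohe')
·← ok
·→ cabinet.dig(p='/suprepru/drohe/sta')
·← ok
·→ cabinet.shunt(s='/tukike', d='/suprepru/drohe/sta')
·← ToolError: exists
·→ cabinet.pen(p='/suprepru/drohe/stizu', c='trovopa')
·← created
·→ cabinet.pen(p='/suprepru/ka', c='tane')
·← created
·→ cabinet.dig(p='/suprepru/drohe/jeco_um')
·← ok
·→ cabinet.dig(p='/suprepru/drohe/sta/grox')
·← ok
·→ kalendar.anchor(d='2141-03-15')
·← 2141-03-15
·→ kalendar.anchor(d='%0')
·← 2141-03-15
·→ cabinet.dig(p='/smu')
·← ok

Answer: {gruhast_=vefudre, suprepru/, suprepru/drohe/, suprepru/drohe/jeco_um/, suprepru/drohe/sta/, suprepru/drohe/stizu=trovopa, suprepru/ka=tane, tukike=brim, wizu/}


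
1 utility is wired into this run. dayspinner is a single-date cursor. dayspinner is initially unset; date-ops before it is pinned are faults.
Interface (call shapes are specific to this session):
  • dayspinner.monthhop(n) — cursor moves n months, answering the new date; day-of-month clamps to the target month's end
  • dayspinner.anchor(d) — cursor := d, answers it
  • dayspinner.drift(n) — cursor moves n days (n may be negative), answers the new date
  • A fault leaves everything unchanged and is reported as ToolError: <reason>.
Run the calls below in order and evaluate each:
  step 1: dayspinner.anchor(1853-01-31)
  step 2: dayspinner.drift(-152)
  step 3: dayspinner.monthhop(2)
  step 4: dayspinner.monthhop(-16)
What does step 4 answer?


Answer: 1851-07-01

Derivation:
CALL dayspinner.anchor[d→1853-01-31]
RET  1853-01-31
CALL dayspinner.drift[n→-152]
RET  1852-09-01
CALL dayspinner.monthhop[n→2]
RET  1852-11-01
CALL dayspinner.monthhop[n→-16]
RET  1851-07-01


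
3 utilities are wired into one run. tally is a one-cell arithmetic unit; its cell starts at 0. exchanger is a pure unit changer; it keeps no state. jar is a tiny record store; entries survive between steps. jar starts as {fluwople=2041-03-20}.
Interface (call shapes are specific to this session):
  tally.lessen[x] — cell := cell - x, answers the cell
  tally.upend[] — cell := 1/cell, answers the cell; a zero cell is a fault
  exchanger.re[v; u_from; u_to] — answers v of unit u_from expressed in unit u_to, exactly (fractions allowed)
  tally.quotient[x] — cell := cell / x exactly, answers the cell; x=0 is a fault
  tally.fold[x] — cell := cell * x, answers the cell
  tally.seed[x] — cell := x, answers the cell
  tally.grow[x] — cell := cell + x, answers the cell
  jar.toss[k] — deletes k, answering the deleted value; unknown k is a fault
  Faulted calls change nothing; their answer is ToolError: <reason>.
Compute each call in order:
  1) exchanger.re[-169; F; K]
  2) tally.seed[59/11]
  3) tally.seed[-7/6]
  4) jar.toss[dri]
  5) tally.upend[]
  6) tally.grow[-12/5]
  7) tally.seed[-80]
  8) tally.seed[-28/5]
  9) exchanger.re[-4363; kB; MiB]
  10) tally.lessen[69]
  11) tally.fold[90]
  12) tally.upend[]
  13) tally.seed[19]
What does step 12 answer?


Answer: -1/6714

Derivation:
// exchanger.re(-169, F, K) : 9689/60
// tally.seed(59/11) : 59/11
// tally.seed(-7/6) : -7/6
// jar.toss(dri) : ToolError: no such key dri
// tally.upend() : -6/7
// tally.grow(-12/5) : -114/35
// tally.seed(-80) : -80
// tally.seed(-28/5) : -28/5
// exchanger.re(-4363, kB, MiB) : -545375/131072
// tally.lessen(69) : -373/5
// tally.fold(90) : -6714
// tally.upend() : -1/6714
// tally.seed(19) : 19


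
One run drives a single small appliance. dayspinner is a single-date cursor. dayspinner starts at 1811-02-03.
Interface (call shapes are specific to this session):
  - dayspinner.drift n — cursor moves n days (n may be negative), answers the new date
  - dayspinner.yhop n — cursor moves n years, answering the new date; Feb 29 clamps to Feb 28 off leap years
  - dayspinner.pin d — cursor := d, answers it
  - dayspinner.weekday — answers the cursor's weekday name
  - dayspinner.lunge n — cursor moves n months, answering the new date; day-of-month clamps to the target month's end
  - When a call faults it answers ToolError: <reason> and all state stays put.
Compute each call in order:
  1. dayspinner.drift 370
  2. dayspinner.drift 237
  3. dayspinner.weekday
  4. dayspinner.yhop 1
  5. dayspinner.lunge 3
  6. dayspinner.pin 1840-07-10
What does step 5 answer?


Answer: 1814-01-02

Derivation:
I try dayspinner.drift on n=370, → 1812-02-08.
Now I run dayspinner.drift on n=237, and see 1812-10-02.
Using dayspinner.weekday, which returns Friday.
Using dayspinner.yhop on n=1, — result: 1813-10-02.
I use dayspinner.lunge on n=3, and see 1814-01-02.
Invoking dayspinner.pin on d=1840-07-10, which returns 1840-07-10.


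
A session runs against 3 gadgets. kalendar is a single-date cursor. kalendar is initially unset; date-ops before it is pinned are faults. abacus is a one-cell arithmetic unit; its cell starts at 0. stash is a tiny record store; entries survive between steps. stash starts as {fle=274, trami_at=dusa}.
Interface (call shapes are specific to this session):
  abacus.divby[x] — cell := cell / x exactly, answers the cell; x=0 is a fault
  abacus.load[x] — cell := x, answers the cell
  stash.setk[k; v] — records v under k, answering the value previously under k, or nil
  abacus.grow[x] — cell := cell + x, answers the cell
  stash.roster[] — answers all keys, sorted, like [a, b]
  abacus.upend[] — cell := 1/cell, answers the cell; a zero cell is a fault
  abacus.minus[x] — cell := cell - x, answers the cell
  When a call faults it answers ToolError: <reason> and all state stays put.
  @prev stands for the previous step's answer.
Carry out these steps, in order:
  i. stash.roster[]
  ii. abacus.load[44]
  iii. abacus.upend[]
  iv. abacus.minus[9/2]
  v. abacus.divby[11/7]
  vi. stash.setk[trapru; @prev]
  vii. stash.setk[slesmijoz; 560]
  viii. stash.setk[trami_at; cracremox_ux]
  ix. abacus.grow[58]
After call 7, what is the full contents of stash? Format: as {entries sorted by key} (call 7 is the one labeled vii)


Answer: {fle=274, slesmijoz=560, trami_at=dusa, trapru=-1379/484}

Derivation:
# 1. stash.roster() : [fle, trami_at]
# 2. abacus.load(x=44) : 44
# 3. abacus.upend() : 1/44
# 4. abacus.minus(x=9/2) : -197/44
# 5. abacus.divby(x=11/7) : -1379/484
# 6. stash.setk(k=trapru, v=@prev) : nil
# 7. stash.setk(k=slesmijoz, v=560) : nil
# 8. stash.setk(k=trami_at, v=cracremox_ux) : dusa
# 9. abacus.grow(x=58) : 26693/484


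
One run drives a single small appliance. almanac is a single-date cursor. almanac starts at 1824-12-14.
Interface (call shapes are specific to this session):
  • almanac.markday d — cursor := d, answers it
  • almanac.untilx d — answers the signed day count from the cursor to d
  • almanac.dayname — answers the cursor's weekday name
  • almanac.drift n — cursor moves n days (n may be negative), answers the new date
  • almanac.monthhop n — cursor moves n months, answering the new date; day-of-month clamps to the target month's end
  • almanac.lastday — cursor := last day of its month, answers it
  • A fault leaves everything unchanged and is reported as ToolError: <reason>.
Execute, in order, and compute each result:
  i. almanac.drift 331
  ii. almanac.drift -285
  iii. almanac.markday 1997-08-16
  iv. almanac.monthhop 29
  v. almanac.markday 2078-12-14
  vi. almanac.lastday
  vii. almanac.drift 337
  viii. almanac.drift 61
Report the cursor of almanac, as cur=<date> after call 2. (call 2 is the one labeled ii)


>> drift(n: 331)
<< 1825-11-10
>> drift(n: -285)
<< 1825-01-29
>> markday(d: 1997-08-16)
<< 1997-08-16
>> monthhop(n: 29)
<< 2000-01-16
>> markday(d: 2078-12-14)
<< 2078-12-14
>> lastday()
<< 2078-12-31
>> drift(n: 337)
<< 2079-12-03
>> drift(n: 61)
<< 2080-02-02

Answer: cur=1825-01-29


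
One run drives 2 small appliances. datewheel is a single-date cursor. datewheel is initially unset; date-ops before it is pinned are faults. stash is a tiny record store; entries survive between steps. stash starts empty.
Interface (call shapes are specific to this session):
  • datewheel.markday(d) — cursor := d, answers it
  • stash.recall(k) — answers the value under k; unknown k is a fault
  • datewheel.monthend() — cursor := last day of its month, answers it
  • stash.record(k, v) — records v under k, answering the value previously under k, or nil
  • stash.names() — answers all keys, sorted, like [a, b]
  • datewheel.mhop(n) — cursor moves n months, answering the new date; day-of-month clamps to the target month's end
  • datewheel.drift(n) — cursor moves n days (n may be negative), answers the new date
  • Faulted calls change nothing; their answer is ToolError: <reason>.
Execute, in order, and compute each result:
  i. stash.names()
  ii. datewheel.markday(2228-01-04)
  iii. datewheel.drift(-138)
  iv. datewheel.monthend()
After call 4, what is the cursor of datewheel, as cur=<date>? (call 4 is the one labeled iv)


Answer: cur=2227-08-31

Derivation:
[in] stash.names
:: []
[in] datewheel.markday d=2228-01-04
:: 2228-01-04
[in] datewheel.drift n=-138
:: 2227-08-19
[in] datewheel.monthend
:: 2227-08-31


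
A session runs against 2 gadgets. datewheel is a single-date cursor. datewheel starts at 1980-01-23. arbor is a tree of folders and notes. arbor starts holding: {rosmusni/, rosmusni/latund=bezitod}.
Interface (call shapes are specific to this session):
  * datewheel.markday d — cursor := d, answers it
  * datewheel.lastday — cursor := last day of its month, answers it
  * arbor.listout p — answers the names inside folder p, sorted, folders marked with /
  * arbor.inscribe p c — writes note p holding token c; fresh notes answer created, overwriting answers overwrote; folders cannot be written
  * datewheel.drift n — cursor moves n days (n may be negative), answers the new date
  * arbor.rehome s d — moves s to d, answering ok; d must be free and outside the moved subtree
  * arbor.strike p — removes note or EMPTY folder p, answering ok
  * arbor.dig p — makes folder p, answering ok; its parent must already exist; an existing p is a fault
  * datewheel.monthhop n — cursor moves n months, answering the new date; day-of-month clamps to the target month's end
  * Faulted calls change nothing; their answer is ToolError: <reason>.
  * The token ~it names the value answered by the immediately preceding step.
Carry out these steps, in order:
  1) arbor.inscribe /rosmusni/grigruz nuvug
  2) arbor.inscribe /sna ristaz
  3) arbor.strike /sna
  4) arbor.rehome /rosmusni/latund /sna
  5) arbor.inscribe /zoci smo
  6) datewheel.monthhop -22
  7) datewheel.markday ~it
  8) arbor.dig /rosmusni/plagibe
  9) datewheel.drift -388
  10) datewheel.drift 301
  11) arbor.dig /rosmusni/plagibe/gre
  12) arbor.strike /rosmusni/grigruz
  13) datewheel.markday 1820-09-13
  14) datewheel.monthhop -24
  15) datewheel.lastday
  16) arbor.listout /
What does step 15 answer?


Answer: 1818-09-30

Derivation:
==> arbor.inscribe(p: /rosmusni/grigruz, c: nuvug)
<== created
==> arbor.inscribe(p: /sna, c: ristaz)
<== created
==> arbor.strike(p: /sna)
<== ok
==> arbor.rehome(s: /rosmusni/latund, d: /sna)
<== ok
==> arbor.inscribe(p: /zoci, c: smo)
<== created
==> datewheel.monthhop(n: -22)
<== 1978-03-23
==> datewheel.markday(d: ~it)
<== 1978-03-23
==> arbor.dig(p: /rosmusni/plagibe)
<== ok
==> datewheel.drift(n: -388)
<== 1977-02-28
==> datewheel.drift(n: 301)
<== 1977-12-26
==> arbor.dig(p: /rosmusni/plagibe/gre)
<== ok
==> arbor.strike(p: /rosmusni/grigruz)
<== ok
==> datewheel.markday(d: 1820-09-13)
<== 1820-09-13
==> datewheel.monthhop(n: -24)
<== 1818-09-13
==> datewheel.lastday()
<== 1818-09-30
==> arbor.listout(p: /)
<== [rosmusni/, sna, zoci]


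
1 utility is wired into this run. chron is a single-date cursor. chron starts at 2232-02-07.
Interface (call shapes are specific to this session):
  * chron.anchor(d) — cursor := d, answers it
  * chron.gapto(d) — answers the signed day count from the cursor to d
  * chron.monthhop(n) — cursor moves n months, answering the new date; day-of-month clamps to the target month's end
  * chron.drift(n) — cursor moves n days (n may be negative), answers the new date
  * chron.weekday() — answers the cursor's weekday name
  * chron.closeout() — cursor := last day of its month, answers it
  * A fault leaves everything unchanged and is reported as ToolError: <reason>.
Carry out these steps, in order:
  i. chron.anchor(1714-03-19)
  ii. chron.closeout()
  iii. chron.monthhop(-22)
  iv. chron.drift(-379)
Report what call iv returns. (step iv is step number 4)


Answer: 1711-05-18

Derivation:
>> chron.anchor(d→1714-03-19)
<< 1714-03-19
>> chron.closeout()
<< 1714-03-31
>> chron.monthhop(n→-22)
<< 1712-05-31
>> chron.drift(n→-379)
<< 1711-05-18


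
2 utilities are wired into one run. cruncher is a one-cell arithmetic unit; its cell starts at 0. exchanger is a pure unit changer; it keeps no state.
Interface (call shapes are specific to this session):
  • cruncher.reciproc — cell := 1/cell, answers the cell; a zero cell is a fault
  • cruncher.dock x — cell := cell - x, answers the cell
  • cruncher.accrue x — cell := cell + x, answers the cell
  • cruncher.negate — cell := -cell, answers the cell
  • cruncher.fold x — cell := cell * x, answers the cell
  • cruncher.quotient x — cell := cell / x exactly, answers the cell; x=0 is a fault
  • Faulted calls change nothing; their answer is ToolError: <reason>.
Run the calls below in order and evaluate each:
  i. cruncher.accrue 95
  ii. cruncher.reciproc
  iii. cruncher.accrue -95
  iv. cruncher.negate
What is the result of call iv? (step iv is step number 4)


Next I call cruncher.accrue on x: 95: 95.
I run cruncher.reciproc(), which returns 1/95.
Next I call cruncher.accrue on x: -95, and observe -9024/95.
Invoking cruncher.negate, and get 9024/95.

Answer: 9024/95


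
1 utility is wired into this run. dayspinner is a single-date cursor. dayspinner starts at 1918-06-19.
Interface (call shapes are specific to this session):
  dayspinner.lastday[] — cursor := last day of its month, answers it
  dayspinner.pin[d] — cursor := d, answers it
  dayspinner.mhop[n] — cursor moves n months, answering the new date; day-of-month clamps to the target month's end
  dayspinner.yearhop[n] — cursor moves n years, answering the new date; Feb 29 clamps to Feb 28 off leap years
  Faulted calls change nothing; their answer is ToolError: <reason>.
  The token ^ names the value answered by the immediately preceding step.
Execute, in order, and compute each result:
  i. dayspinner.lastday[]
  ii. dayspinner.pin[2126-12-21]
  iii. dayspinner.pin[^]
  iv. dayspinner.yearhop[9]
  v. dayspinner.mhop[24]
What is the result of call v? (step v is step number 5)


-> dayspinner.lastday()
<- 1918-06-30
-> dayspinner.pin(d: 2126-12-21)
<- 2126-12-21
-> dayspinner.pin(d: ^)
<- 2126-12-21
-> dayspinner.yearhop(n: 9)
<- 2135-12-21
-> dayspinner.mhop(n: 24)
<- 2137-12-21

Answer: 2137-12-21


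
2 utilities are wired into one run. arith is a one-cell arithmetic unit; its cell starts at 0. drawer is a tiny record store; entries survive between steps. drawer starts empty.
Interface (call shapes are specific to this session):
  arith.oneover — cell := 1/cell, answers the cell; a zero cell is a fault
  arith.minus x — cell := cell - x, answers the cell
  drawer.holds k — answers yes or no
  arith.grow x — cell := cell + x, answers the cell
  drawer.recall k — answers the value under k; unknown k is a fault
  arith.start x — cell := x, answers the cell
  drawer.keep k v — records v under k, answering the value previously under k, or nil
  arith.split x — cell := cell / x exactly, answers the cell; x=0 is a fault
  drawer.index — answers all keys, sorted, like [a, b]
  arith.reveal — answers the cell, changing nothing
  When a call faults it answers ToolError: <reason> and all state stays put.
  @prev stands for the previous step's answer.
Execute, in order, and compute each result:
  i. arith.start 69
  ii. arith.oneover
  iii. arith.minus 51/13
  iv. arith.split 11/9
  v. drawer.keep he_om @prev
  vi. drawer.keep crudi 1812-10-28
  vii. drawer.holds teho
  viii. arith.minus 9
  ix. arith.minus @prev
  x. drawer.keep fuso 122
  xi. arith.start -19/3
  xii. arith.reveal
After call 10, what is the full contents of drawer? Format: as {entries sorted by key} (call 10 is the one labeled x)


% arith.start x=69
[out] 69
% arith.oneover
[out] 1/69
% arith.minus x=51/13
[out] -3506/897
% arith.split x=11/9
[out] -10518/3289
% drawer.keep k=he_om v=@prev
[out] nil
% drawer.keep k=crudi v=1812-10-28
[out] nil
% drawer.holds k=teho
[out] no
% arith.minus x=9
[out] -40119/3289
% arith.minus x=@prev
[out] 0
% drawer.keep k=fuso v=122
[out] nil
% arith.start x=-19/3
[out] -19/3
% arith.reveal
[out] -19/3

Answer: {crudi=1812-10-28, fuso=122, he_om=-10518/3289}


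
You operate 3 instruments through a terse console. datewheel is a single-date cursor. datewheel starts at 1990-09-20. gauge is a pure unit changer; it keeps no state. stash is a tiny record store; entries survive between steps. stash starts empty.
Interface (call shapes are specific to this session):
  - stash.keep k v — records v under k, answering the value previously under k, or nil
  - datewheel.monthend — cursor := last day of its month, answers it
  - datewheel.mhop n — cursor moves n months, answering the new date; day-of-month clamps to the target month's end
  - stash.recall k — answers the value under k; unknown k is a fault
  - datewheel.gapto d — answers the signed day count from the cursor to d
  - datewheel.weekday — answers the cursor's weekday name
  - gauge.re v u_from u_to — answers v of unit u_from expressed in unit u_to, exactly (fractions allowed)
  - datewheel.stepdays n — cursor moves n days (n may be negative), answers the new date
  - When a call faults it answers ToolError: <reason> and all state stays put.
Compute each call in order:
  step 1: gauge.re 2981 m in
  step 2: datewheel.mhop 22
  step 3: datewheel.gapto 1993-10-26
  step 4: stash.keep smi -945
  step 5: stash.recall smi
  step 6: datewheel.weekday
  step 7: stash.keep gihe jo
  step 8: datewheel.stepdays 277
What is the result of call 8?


Answer: 1993-04-23

Derivation:
I use gauge.re passing v: 2981, u_from: m, u_to: in, → 14905000/127.
I run datewheel.mhop passing n: 22, → 1992-07-20.
Next I call datewheel.gapto passing d: 1993-10-26, yielding 463.
I run stash.keep passing k: smi, v: -945, giving nil.
Now I run stash.recall passing k: smi, yielding -945.
Invoking datewheel.weekday(), which returns Monday.
Invoking stash.keep passing k: gihe, v: jo, yielding nil.
Calling datewheel.stepdays passing n: 277, → 1993-04-23.


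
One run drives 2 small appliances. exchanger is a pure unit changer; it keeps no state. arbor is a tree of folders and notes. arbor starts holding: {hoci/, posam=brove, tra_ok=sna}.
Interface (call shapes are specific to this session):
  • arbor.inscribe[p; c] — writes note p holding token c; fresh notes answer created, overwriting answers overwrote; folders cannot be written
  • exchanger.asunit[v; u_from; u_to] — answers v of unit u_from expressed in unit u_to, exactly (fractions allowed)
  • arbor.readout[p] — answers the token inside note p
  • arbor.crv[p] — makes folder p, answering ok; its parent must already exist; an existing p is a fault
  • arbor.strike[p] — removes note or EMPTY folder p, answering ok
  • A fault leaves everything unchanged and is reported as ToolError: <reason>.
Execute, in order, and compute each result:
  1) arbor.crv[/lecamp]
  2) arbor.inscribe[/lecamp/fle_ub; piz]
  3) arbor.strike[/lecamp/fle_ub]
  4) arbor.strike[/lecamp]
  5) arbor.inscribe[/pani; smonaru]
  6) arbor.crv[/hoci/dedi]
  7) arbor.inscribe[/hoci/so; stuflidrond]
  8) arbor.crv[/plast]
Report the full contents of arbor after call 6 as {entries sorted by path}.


# 1. arbor.crv(p=/lecamp) ~> ok
# 2. arbor.inscribe(p=/lecamp/fle_ub, c=piz) ~> created
# 3. arbor.strike(p=/lecamp/fle_ub) ~> ok
# 4. arbor.strike(p=/lecamp) ~> ok
# 5. arbor.inscribe(p=/pani, c=smonaru) ~> created
# 6. arbor.crv(p=/hoci/dedi) ~> ok
# 7. arbor.inscribe(p=/hoci/so, c=stuflidrond) ~> created
# 8. arbor.crv(p=/plast) ~> ok

Answer: {hoci/, hoci/dedi/, pani=smonaru, posam=brove, tra_ok=sna}


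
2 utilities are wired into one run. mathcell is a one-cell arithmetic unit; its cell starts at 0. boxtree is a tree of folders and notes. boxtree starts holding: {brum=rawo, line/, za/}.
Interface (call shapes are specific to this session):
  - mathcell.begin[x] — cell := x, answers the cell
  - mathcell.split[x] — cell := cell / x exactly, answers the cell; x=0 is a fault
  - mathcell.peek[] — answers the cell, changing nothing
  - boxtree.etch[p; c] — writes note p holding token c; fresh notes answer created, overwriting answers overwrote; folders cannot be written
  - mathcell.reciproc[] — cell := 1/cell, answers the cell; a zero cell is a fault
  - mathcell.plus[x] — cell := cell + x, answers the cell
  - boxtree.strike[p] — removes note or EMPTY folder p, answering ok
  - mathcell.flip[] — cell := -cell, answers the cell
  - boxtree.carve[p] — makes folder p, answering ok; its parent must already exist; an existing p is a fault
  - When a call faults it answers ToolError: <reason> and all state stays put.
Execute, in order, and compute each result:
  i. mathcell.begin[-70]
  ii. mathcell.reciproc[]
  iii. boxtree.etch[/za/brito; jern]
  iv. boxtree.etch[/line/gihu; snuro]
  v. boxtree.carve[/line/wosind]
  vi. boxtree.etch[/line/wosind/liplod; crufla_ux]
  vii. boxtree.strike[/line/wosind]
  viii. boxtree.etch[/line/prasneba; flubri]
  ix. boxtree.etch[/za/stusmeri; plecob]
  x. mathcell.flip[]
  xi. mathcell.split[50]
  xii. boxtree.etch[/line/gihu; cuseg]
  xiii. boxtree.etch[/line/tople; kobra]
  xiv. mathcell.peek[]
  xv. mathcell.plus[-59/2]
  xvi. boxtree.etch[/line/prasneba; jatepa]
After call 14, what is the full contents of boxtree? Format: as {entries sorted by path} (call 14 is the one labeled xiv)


Answer: {brum=rawo, line/, line/gihu=cuseg, line/prasneba=flubri, line/tople=kobra, line/wosind/, line/wosind/liplod=crufla_ux, za/, za/brito=jern, za/stusmeri=plecob}

Derivation:
[in] mathcell.begin x='-70'
:: -70
[in] mathcell.reciproc
:: -1/70
[in] boxtree.etch p='/za/brito' c='jern'
:: created
[in] boxtree.etch p='/line/gihu' c='snuro'
:: created
[in] boxtree.carve p='/line/wosind'
:: ok
[in] boxtree.etch p='/line/wosind/liplod' c='crufla_ux'
:: created
[in] boxtree.strike p='/line/wosind'
:: ToolError: not empty
[in] boxtree.etch p='/line/prasneba' c='flubri'
:: created
[in] boxtree.etch p='/za/stusmeri' c='plecob'
:: created
[in] mathcell.flip
:: 1/70
[in] mathcell.split x='50'
:: 1/3500
[in] boxtree.etch p='/line/gihu' c='cuseg'
:: overwrote
[in] boxtree.etch p='/line/tople' c='kobra'
:: created
[in] mathcell.peek
:: 1/3500
[in] mathcell.plus x='-59/2'
:: -103249/3500
[in] boxtree.etch p='/line/prasneba' c='jatepa'
:: overwrote


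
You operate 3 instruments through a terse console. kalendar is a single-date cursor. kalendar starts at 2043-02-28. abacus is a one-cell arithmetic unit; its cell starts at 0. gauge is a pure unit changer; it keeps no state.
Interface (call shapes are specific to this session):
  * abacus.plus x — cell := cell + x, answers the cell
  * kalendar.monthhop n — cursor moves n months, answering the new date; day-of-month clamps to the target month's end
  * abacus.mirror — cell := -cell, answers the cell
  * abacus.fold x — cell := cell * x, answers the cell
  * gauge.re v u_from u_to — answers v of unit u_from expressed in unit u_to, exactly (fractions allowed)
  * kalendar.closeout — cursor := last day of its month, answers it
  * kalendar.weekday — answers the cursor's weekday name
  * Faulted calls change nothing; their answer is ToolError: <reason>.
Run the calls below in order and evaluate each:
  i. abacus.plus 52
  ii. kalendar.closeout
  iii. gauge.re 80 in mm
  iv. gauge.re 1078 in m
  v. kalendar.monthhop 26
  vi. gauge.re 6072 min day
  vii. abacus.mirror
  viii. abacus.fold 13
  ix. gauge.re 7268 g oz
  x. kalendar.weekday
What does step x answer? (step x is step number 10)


CALL abacus.plus[x='52']
RET  52
CALL kalendar.closeout[]
RET  2043-02-28
CALL gauge.re[v='80'; u_from='in'; u_to='mm']
RET  2032
CALL gauge.re[v='1078'; u_from='in'; u_to='m']
RET  68453/2500
CALL kalendar.monthhop[n='26']
RET  2045-04-28
CALL gauge.re[v='6072'; u_from='min'; u_to='day']
RET  253/60
CALL abacus.mirror[]
RET  -52
CALL abacus.fold[x='13']
RET  -676
CALL gauge.re[v='7268'; u_from='g'; u_to='oz']
RET  11628800000/45359237
CALL kalendar.weekday[]
RET  Friday

Answer: Friday


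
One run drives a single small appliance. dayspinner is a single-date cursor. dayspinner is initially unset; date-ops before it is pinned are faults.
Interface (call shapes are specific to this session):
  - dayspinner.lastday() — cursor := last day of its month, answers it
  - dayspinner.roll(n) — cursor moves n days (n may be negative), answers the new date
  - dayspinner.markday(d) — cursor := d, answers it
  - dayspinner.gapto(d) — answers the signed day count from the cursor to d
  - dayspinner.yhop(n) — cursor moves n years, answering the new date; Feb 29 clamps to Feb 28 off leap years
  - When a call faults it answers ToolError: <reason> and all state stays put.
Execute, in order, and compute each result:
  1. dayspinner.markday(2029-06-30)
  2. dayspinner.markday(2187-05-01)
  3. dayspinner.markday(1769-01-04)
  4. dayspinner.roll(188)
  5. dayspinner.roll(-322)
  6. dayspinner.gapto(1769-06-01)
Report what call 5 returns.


Answer: 1768-08-23

Derivation:
Next I call dayspinner.markday on d→2029-06-30, and get 2029-06-30.
Invoking dayspinner.markday on d→2187-05-01, — result: 2187-05-01.
Calling dayspinner.markday on d→1769-01-04, which returns 1769-01-04.
I use dayspinner.roll on n→188, and see 1769-07-11.
I run dayspinner.roll on n→-322, and observe 1768-08-23.
I run dayspinner.gapto on d→1769-06-01, → 282.


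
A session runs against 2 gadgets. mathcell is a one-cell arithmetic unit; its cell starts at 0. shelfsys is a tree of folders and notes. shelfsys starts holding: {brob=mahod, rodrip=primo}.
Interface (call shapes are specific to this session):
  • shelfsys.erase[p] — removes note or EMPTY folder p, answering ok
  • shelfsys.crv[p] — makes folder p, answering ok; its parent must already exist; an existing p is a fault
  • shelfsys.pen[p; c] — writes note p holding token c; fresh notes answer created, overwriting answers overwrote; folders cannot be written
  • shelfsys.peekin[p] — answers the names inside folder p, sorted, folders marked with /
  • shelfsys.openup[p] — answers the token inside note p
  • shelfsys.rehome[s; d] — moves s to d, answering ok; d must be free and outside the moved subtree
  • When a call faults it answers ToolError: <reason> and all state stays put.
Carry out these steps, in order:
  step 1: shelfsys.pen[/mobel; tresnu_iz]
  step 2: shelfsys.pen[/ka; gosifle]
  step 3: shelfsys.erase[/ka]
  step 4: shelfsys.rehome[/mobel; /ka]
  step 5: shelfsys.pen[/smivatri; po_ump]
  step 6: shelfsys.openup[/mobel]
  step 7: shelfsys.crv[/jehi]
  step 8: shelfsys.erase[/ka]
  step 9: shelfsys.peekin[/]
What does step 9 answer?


! shelfsys.pen(/mobel, tresnu_iz) == created
! shelfsys.pen(/ka, gosifle) == created
! shelfsys.erase(/ka) == ok
! shelfsys.rehome(/mobel, /ka) == ok
! shelfsys.pen(/smivatri, po_ump) == created
! shelfsys.openup(/mobel) == ToolError: not found
! shelfsys.crv(/jehi) == ok
! shelfsys.erase(/ka) == ok
! shelfsys.peekin(/) == [brob, jehi/, rodrip, smivatri]

Answer: [brob, jehi/, rodrip, smivatri]
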